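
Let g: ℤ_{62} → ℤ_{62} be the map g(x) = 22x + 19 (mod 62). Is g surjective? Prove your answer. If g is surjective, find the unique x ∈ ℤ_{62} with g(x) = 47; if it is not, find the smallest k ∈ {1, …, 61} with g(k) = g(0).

31

Since gcd(22, 62) = 2, we have 22x ≡ 0 (mod 2) for all x, so g(x) ≡ 1 (mod 2).
But 0 ≢ 1 (mod 2), so 0 ∈ ℤ_{62} has no preimage. Hence g is not surjective.
Since g is not surjective, we find the least positive k with g(k) = g(0): this means 22k ≡ 0 (mod 62), i.e. 62 ∣ 22k. Since gcd(22, 62) = 2, dividing through by 2 this holds exactly when 31 ∣ 11k, and as gcd(11, 31) = 1, exactly when 31 ∣ k.
The smallest positive such k is 31.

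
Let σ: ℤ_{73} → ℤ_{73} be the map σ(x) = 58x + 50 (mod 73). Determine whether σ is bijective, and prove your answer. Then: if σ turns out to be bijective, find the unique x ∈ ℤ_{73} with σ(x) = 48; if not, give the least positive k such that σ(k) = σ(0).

5

Recall that σ is injective when σ(s) = σ(t) forces s = t.
Suppose σ(s) = σ(t) in ℤ_{73}. Then 58s + 50 ≡ 58t + 50 (mod 73), thus 58(s − t) ≡ 0 (mod 73).
Since gcd(58, 73) = 1, 58 is invertible modulo 73, so s − t ≡ 0 (mod 73), i.e. s = t.
We now compute 58⁻¹ mod 73 explicitly. Euclid's algorithm: 73 = 1·58 + 15, 58 = 3·15 + 13, 15 = 1·13 + 2, 13 = 6·2 + 1; back-substituting gives 1 = 34·58 − 27·73, so 58⁻¹ ≡ 34 (mod 73).
Then y ↦ 34(y − 50) is a two-sided inverse to σ, so every y ∈ ℤ_{73} has a preimage.
So σ is bijective.
Since σ is bijective, we find σ⁻¹(48): we need 58x ≡ 48 − 50 ≡ 71 (mod 73). Using 58⁻¹ = 34: x ≡ 34·71 = 2414 = 33·73 + 5, so x = 5.
Check: σ(5) = 58·5 + 50 = 340 = 4·73 + 48 ≡ 48 (mod 73).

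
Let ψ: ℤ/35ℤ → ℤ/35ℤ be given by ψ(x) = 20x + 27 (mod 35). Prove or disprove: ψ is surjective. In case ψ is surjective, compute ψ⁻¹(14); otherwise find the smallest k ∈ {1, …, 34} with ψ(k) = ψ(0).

Recall: surjectivity means every element of the codomain has a preimage under ψ.
Since gcd(20, 35) = 5, we have 20x ≡ 0 (mod 5) for all x, so ψ(x) ≡ 2 (mod 5).
But 0 ≢ 2 (mod 5), so 0 ∈ ℤ/35ℤ has no preimage. So ψ is not surjective.
Since ψ is not surjective, we find the least positive k with ψ(k) = ψ(0): this means 20k ≡ 0 (mod 35), i.e. 35 ∣ 20k. Since gcd(20, 35) = 5, dividing through by 5 this holds exactly when 7 ∣ 4k, and as gcd(4, 7) = 1, exactly when 7 ∣ k.
The smallest positive such k is 7.

7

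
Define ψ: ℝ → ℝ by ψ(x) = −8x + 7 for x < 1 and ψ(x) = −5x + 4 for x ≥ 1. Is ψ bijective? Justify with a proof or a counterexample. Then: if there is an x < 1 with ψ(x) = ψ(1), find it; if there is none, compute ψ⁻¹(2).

5/8

Both pieces are strictly decreasing (slopes −8 and −5), so each is injective on its own interval.
The left piece maps (−∞, 1) onto (−1, ∞); the right piece maps [1, ∞) onto (−∞, −1].
Since −1 = −1, the images partition ℝ: ψ is injective and surjective, hence bijective.
Because the two images are disjoint, no x < 1 has ψ(x) = ψ(1), so we compute ψ⁻¹(2): 2 lies in (−1, ∞), so solve −8x + 7 = 2: x = (2 − 7)/(−8) = 5/8.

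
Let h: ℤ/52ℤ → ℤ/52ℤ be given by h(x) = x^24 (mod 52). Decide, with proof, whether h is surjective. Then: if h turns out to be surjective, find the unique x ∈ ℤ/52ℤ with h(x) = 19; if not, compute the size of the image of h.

4

h(1) = 1^24 = 1.
h(3): Repeated squaring mod 52: 3^1 ≡ 3, 3^2 ≡ 3² = 9, 3^4 ≡ 9² = 81 ≡ 29, 3^8 ≡ 29² = 841 ≡ 9, 3^16 ≡ 9² = 81 ≡ 29. Since 24 = 16 + 8, 3^24 ≡ 29·9: 29·9 = 261 ≡ 1. So 3^24 ≡ 1 (mod 52).
So h(1) = h(3) = 1 while 1 ≠ 3, thus h is not injective.
A non-injective map from the 52-element set ℤ/52ℤ to itself takes at most 51 distinct values, so it cannot be surjective. Thus h is not surjective.
Since h is not surjective, we determine |image(h)|. Computing x^24 mod 52 for each x (by repeated squaring, reducing mod 52 at every step), the values h(0), h(1), …, h(51) are: 0, 1, 40, 1, 40, 1, 40, 1, 40, 1, 40, 1, 40, 13, 40, 1, 40, 1, 40, 1, 40, 1, 40, 1, 40, 1, 0, 1, 40, 1, 40, 1, 40, 1, 40, 1, 40, 1, 40, 13, 40, 1, 40, 1, 40, 1, 40, 1, 40, 1, 40, 1.
The distinct values are {0, 1, 13, 40}; there are 4 of them.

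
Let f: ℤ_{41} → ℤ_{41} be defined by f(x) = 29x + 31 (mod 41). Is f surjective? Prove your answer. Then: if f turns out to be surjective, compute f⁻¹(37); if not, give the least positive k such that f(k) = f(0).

20

Since gcd(29, 41) = 1, 29 is invertible modulo 41. Euclid's algorithm: 41 = 1·29 + 12, 29 = 2·12 + 5, 12 = 2·5 + 2, 5 = 2·2 + 1; back-substituting gives 1 = 17·29 − 12·41, so 29⁻¹ ≡ 17 (mod 41).
Then y ↦ 17(y − 31) is a two-sided inverse to f, so every y ∈ ℤ_{41} has a preimage.
So f is surjective.
Since f is surjective, we compute f⁻¹(37): solve 29x + 31 ≡ 37 (mod 41), i.e. 29x ≡ 6 (mod 41).
Multiplying by 29⁻¹ = 17 gives x ≡ 17·6 = 102 = 2·41 + 20 ≡ 20 (mod 41).
Check: f(20) = 29·20 + 31 = 611 = 14·41 + 37 ≡ 37 (mod 41).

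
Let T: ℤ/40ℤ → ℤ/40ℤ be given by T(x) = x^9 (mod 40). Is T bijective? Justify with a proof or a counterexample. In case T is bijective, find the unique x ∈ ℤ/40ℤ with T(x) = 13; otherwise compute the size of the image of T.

25

T(0) = 0^9 = 0.
T(10): Repeated squaring mod 40: 10^1 ≡ 10, 10^2 ≡ 10² = 100 ≡ 20, 10^4 ≡ 20² = 400 ≡ 0, 10^8 ≡ 0² = 0. Since 9 = 8 + 1, 10^9 ≡ 0·10: 0·10 = 0. So 10^9 ≡ 0 (mod 40).
So T(0) = T(10) = 0 while 0 ≠ 10, so T is not injective, hence not bijective.
Since T is not bijective, we determine |image(T)|. Computing x^9 mod 40 for each x (by repeated squaring, reducing mod 40 at every step), the values T(0), T(1), …, T(39) are: 0, 1, 32, 3, 24, 5, 16, 7, 8, 9, 0, 11, 32, 13, 24, 15, 16, 17, 8, 19, 0, 21, 32, 23, 24, 25, 16, 27, 8, 29, 0, 31, 32, 33, 24, 35, 16, 37, 8, 39.
The distinct values are {0, 1, 3, 5, 7, 8, 9, 11, 13, 15, 16, 17, 19, 21, 23, 24, 25, 27, 29, 31, 32, 33, 35, 37, 39}; there are 25 of them.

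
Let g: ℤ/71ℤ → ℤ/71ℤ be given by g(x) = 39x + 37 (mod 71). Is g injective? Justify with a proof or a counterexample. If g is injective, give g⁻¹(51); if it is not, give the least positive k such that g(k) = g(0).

4

By definition, injectivity means: for all a, b in the domain, g(a) = g(b) implies a = b.
Suppose g(a) = g(b) in ℤ/71ℤ. Then 39a + 37 ≡ 39b + 37 (mod 71), thus 39(a − b) ≡ 0 (mod 71).
Since gcd(39, 71) = 1, 39 is invertible modulo 71, therefore a − b ≡ 0 (mod 71), i.e. a = b.
Thus g is injective.
We now compute 39⁻¹ mod 71 explicitly. Euclid's algorithm: 71 = 1·39 + 32, 39 = 1·32 + 7, 32 = 4·7 + 4, 7 = 1·4 + 3, 4 = 1·3 + 1; back-substituting gives 1 = 51·39 − 28·71, so 39⁻¹ ≡ 51 (mod 71).
Since g is injective, we compute g⁻¹(51): solve 39x + 37 ≡ 51 (mod 71), i.e. 39x ≡ 14 (mod 71).
Multiplying by 39⁻¹ = 51 gives x ≡ 51·14 = 714 = 10·71 + 4 ≡ 4 (mod 71).
Check: g(4) = 39·4 + 37 = 193 = 2·71 + 51 ≡ 51 (mod 71).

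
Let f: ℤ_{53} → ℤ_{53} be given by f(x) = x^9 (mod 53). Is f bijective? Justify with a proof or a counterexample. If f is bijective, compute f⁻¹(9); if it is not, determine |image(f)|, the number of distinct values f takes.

Since 53 is prime, the nonzero elements of ℤ_{53} form a cyclic group of order 52.
As gcd(9, 52) = 1, raising to the 9th power is a bijection on this group: if u^9 ≡ v^9 then (uv^{−1})^9 = 1, and the only element of order dividing gcd(9, 52) = 1 is 1, so u = v.
With f(0) = 0 this makes f injective on all of ℤ_{53}, hence bijective (finite equal-size domain and codomain). In particular f is bijective.
Since f is bijective, we find the preimage of 9. The inverse of x ↦ x^9 on (ℤ_{53})^× is x ↦ x^29, because 9·29 = 261 = 5·52 + 1 ≡ 1 (mod 52) and x^{52} = 1 for x ≠ 0 (Fermat). So f⁻¹(9) = 9^29 mod 53.
Repeated squaring mod 53: 9^1 ≡ 9, 9^2 ≡ 9² = 81 ≡ 28, 9^4 ≡ 28² = 784 ≡ 42, 9^8 ≡ 42² = 1764 ≡ 15, 9^16 ≡ 15² = 225 ≡ 13. Since 29 = 16 + 8 + 4 + 1, 9^29 ≡ 13·15·42·9: 13·15 = 195 ≡ 36, then 36·42 = 1512 ≡ 28, then 28·9 = 252 ≡ 40. So 9^29 ≡ 40 (mod 53).
Hence f⁻¹(9) = 40.

40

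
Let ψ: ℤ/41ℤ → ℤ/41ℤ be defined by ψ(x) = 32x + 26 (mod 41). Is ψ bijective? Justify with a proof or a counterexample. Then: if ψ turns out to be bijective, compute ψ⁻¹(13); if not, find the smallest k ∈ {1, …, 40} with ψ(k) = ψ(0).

6

Recall: ψ is injective if ψ(s) = ψ(t) implies s = t.
Suppose ψ(s) = ψ(t) in ℤ/41ℤ. Then 32s + 26 ≡ 32t + 26 (mod 41), therefore 32(s − t) ≡ 0 (mod 41).
Since gcd(32, 41) = 1, 32 is invertible modulo 41, hence s − t ≡ 0 (mod 41), i.e. s = t.
We now compute 32⁻¹ mod 41 explicitly. Euclid's algorithm: 41 = 1·32 + 9, 32 = 3·9 + 5, 9 = 1·5 + 4, 5 = 1·4 + 1; back-substituting gives 1 = 9·32 − 7·41, so 32⁻¹ ≡ 9 (mod 41).
For any y ∈ ℤ/41ℤ, x = 9(y − 26) mod 41 satisfies ψ(x) = 32·9(y − 26) + 26 ≡ y (since 32·9 ≡ 1 mod 41). So every y has a preimage.
Therefore ψ is bijective.
Since ψ is bijective, we compute ψ⁻¹(13): solve 32x + 26 ≡ 13 (mod 41), i.e. 32x ≡ 28 (mod 41).
Multiplying by 32⁻¹ = 9 gives x ≡ 9·28 = 252 = 6·41 + 6 ≡ 6 (mod 41).
Check: ψ(6) = 32·6 + 26 = 218 = 5·41 + 13 ≡ 13 (mod 41).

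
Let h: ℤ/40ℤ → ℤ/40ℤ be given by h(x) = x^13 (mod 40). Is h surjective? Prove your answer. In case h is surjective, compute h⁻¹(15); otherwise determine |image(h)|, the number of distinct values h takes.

h(0) = 0^13 = 0.
h(10): Repeated squaring mod 40: 10^1 ≡ 10, 10^2 ≡ 10² = 100 ≡ 20, 10^4 ≡ 20² = 400 ≡ 0, 10^8 ≡ 0² = 0. Since 13 = 8 + 4 + 1, 10^13 ≡ 0·0·10: 0·0 = 0, then 0·10 = 0. So 10^13 ≡ 0 (mod 40).
So h(0) = h(10) = 0 while 0 ≠ 10, so h is not injective.
A non-injective map from the 40-element set ℤ/40ℤ to itself takes at most 39 distinct values, so it cannot be surjective. Therefore h is not surjective.
Since h is not surjective, we determine |image(h)|. Computing x^13 mod 40 for each x (by repeated squaring, reducing mod 40 at every step), the values h(0), h(1), …, h(39) are: 0, 1, 32, 3, 24, 5, 16, 7, 8, 9, 0, 11, 32, 13, 24, 15, 16, 17, 8, 19, 0, 21, 32, 23, 24, 25, 16, 27, 8, 29, 0, 31, 32, 33, 24, 35, 16, 37, 8, 39.
The distinct values are {0, 1, 3, 5, 7, 8, 9, 11, 13, 15, 16, 17, 19, 21, 23, 24, 25, 27, 29, 31, 32, 33, 35, 37, 39}; there are 25 of them.

25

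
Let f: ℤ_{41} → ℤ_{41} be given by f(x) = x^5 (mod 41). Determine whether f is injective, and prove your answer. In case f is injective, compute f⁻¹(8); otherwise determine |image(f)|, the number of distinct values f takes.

f(3): Repeated squaring mod 41: 3^1 ≡ 3, 3^2 ≡ 3² = 9, 3^4 ≡ 9² = 81 ≡ 40. Since 5 = 4 + 1, 3^5 ≡ 40·3: 40·3 = 120 ≡ 38. So 3^5 ≡ 38 (mod 41).
f(7): Repeated squaring mod 41: 7^1 ≡ 7, 7^2 ≡ 7² = 49 ≡ 8, 7^4 ≡ 8² = 64 ≡ 23. Since 5 = 4 + 1, 7^5 ≡ 23·7: 23·7 = 161 ≡ 38. So 7^5 ≡ 38 (mod 41).
So f(3) = f(7) = 38 while 3 ≠ 7, thus f is not injective.
Since f is not injective, we determine |image(f)|. Computing x^5 mod 41 for each x (by repeated squaring, reducing mod 41 at every step), the values f(0), f(1), …, f(40) are: 0, 1, 32, 38, 40, 9, 27, 38, 9, 9, 1, 3, 3, 38, 27, 14, 1, 27, 1, 27, 32, 9, 14, 40, 14, 40, 27, 14, 3, 38, 38, 40, 32, 32, 3, 14, 32, 1, 3, 9, 40.
The distinct values are {0, 1, 3, 9, 14, 27, 32, 38, 40}; there are 9 of them.

9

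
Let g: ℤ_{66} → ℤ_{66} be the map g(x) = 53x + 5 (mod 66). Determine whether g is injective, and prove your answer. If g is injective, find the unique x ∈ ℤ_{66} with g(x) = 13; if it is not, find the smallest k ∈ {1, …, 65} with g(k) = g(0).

40

Suppose g(x_1) = g(x_2) in ℤ_{66}. Then 53x_1 + 5 ≡ 53x_2 + 5 (mod 66), hence 53(x_1 − x_2) ≡ 0 (mod 66).
Since gcd(53, 66) = 1, 53 is invertible modulo 66, thus x_1 − x_2 ≡ 0 (mod 66), i.e. x_1 = x_2.
Thus g is injective.
We now compute 53⁻¹ mod 66 explicitly. Euclid's algorithm: 66 = 1·53 + 13, 53 = 4·13 + 1; back-substituting gives 1 = 5·53 − 4·66, so 53⁻¹ ≡ 5 (mod 66).
Since g is injective, we compute g⁻¹(13): solve 53x + 5 ≡ 13 (mod 66), i.e. 53x ≡ 8 (mod 66).
Multiplying by 53⁻¹ = 5 gives x ≡ 5·8 = 40 ≡ 40 (mod 66).
Check: g(40) = 53·40 + 5 = 2125 = 32·66 + 13 ≡ 13 (mod 66).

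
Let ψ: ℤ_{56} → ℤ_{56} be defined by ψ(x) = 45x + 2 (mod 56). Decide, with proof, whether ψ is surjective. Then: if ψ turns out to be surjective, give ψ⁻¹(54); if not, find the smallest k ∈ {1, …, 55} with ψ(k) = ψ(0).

Recall that surjectivity means every element of the codomain has a preimage under ψ.
Since gcd(45, 56) = 1, 45 is invertible modulo 56. Euclid's algorithm: 56 = 1·45 + 11, 45 = 4·11 + 1; back-substituting gives 1 = 5·45 − 4·56, so 45⁻¹ ≡ 5 (mod 56).
For any y ∈ ℤ_{56}, x = 5(y − 2) mod 56 satisfies ψ(x) = 45·5(y − 2) + 2 ≡ y (since 45·5 ≡ 1 mod 56). So every y has a preimage.
So ψ is surjective.
Since ψ is surjective, we compute ψ⁻¹(54): solve 45x + 2 ≡ 54 (mod 56), i.e. 45x ≡ 52 (mod 56).
Multiplying by 45⁻¹ = 5 gives x ≡ 5·52 = 260 = 4·56 + 36 ≡ 36 (mod 56).
Check: ψ(36) = 45·36 + 2 = 1622 = 28·56 + 54 ≡ 54 (mod 56).

36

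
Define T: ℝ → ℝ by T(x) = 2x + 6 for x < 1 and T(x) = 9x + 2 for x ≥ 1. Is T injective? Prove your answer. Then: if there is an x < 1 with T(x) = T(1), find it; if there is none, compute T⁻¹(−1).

-7/2

Both pieces are strictly increasing (slopes 2 and 9), so each is injective on its own interval.
The left piece maps (−∞, 1) onto (−∞, 8); the right piece maps [1, ∞) onto [11, ∞).
These images are disjoint, so no value is attained by both pieces. So T is injective.
Because the two images are disjoint, no x < 1 has T(x) = T(1), so we compute T⁻¹(−1): −1 lies in (−∞, 8), so solve 2x + 6 = −1: x = (−1 − 6)/2 = −7/2.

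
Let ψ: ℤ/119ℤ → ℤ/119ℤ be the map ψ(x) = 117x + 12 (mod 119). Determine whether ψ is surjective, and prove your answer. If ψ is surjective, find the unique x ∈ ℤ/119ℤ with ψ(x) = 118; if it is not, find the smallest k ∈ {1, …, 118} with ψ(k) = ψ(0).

66

Recall that ψ is surjective if every y in the codomain equals ψ(x) for some x in the domain.
Since gcd(117, 119) = 1, 117 is invertible modulo 119. Euclid's algorithm: 119 = 1·117 + 2, 117 = 58·2 + 1; back-substituting gives 1 = 59·117 − 58·119, so 117⁻¹ ≡ 59 (mod 119).
Then y ↦ 59(y − 12) is a two-sided inverse to ψ, so every y ∈ ℤ/119ℤ has a preimage.
So ψ is surjective.
Since ψ is surjective, we compute ψ⁻¹(118): solve 117x + 12 ≡ 118 (mod 119), i.e. 117x ≡ 106 (mod 119).
Multiplying by 117⁻¹ = 59 gives x ≡ 59·106 = 6254 = 52·119 + 66 ≡ 66 (mod 119).
Check: ψ(66) = 117·66 + 12 = 7734 = 64·119 + 118 ≡ 118 (mod 119).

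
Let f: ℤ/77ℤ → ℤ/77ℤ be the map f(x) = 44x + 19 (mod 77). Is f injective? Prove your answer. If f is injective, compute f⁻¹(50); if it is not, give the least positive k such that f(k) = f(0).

We have gcd(44, 77) = 11 > 1. Taking a = 0 and b = 7: f(0) = 19 and f(7) = 44·7 + 19 = 327 ≡ 19 (mod 77).
So f(0) = f(7) while 0 ≠ 7, thus f is not injective.
Since f is not injective, we find the least positive k with f(k) = f(0): this means 44k ≡ 0 (mod 77), i.e. 77 ∣ 44k. Since gcd(44, 77) = 11, dividing through by 11 this holds exactly when 7 ∣ 4k, and as gcd(4, 7) = 1, exactly when 7 ∣ k.
The smallest positive such k is 7.

7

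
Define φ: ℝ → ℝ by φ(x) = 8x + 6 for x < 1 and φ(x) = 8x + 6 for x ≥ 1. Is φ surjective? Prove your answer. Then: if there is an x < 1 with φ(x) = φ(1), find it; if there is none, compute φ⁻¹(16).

5/4

Both pieces are strictly increasing (slopes 8 and 8), so each is injective on its own interval.
The left piece maps (−∞, 1) onto (−∞, 14); the right piece maps [1, ∞) onto [14, ∞).
These images together cover ℝ, so φ is surjective.
Because the two images are disjoint, no x < 1 has φ(x) = φ(1), so we compute φ⁻¹(16): 16 lies in [14, ∞), so solve 8x + 6 = 16: x = (16 − 6)/8 = 5/4.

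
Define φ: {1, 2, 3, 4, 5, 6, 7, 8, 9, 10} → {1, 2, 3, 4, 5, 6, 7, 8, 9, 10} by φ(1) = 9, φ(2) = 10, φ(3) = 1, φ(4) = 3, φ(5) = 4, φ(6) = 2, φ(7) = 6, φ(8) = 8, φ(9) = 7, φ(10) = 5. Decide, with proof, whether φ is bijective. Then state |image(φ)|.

The values 9, 10, 1, 3, 4, 2, 6, 8, 7, 5 are a permutation of {1, 2, 3, 4, 5, 6, 7, 8, 9, 10}: each element appears exactly once.
So φ is injective and surjective, hence bijective.
The image of φ is {1, 2, 3, 4, 5, 6, 7, 8, 9, 10}, which has 10 elements.

10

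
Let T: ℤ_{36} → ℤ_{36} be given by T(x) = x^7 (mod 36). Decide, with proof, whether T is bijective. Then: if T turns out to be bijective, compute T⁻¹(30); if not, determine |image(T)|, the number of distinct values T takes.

21

T(0) = 0^7 = 0.
T(6): Repeated squaring mod 36: 6^1 ≡ 6, 6^2 ≡ 6² = 36 ≡ 0, 6^4 ≡ 0² = 0. Since 7 = 4 + 2 + 1, 6^7 ≡ 0·0·6: 0·0 = 0, then 0·6 = 0. So 6^7 ≡ 0 (mod 36).
So T(0) = T(6) = 0 while 0 ≠ 6, so T is not injective, hence not bijective.
Since T is not bijective, we determine |image(T)|. Computing x^7 mod 36 for each x (by repeated squaring, reducing mod 36 at every step), the values T(0), T(1), …, T(35) are: 0, 1, 20, 27, 4, 5, 0, 7, 8, 9, 28, 11, 0, 13, 32, 27, 16, 17, 0, 19, 20, 9, 4, 23, 0, 25, 8, 27, 28, 29, 0, 31, 32, 9, 16, 35.
The distinct values are {0, 1, 4, 5, 7, 8, 9, 11, 13, 16, 17, 19, 20, 23, 25, 27, 28, 29, 31, 32, 35}; there are 21 of them.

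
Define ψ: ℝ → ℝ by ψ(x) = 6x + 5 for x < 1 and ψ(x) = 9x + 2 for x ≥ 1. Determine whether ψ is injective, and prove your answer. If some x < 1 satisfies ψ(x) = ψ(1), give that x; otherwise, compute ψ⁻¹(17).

5/3

Both pieces are strictly increasing (slopes 6 and 9), so each is injective on its own interval.
The left piece maps (−∞, 1) onto (−∞, 11); the right piece maps [1, ∞) onto [11, ∞).
These images are disjoint, so no value is attained by both pieces. So ψ is injective.
Because the two images are disjoint, no x < 1 has ψ(x) = ψ(1), so we compute ψ⁻¹(17): 17 lies in [11, ∞), so solve 9x + 2 = 17: x = (17 − 2)/9 = 5/3.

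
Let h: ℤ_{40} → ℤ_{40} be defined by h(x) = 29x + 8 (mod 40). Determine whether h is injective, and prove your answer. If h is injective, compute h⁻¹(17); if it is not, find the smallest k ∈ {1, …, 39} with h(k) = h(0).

If h(x_1) = h(x_2), then 29x_1 ≡ 29x_2 (mod 40). Because gcd(29, 40) = 1, we may cancel 29 to get x_1 ≡ x_2 (mod 40).
Thus h is injective.
We now compute 29⁻¹ mod 40 explicitly. Euclid's algorithm: 40 = 1·29 + 11, 29 = 2·11 + 7, 11 = 1·7 + 4, 7 = 1·4 + 3, 4 = 1·3 + 1; back-substituting gives 1 = 29·29 − 21·40, so 29⁻¹ ≡ 29 (mod 40).
Since h is injective, we compute h⁻¹(17): solve 29x + 8 ≡ 17 (mod 40), i.e. 29x ≡ 9 (mod 40).
Multiplying by 29⁻¹ = 29 gives x ≡ 29·9 = 261 = 6·40 + 21 ≡ 21 (mod 40).
Check: h(21) = 29·21 + 8 = 617 = 15·40 + 17 ≡ 17 (mod 40).

21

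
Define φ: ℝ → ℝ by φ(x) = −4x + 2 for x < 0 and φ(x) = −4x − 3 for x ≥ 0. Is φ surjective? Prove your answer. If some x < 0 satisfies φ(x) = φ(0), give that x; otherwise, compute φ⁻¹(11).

-9/4

Both pieces are strictly decreasing (slopes −4 and −4), so each is injective on its own interval.
The left piece maps (−∞, 0) onto (2, ∞); the right piece maps [0, ∞) onto (−∞, −3].
The union (2, ∞) ∪ (−∞, −3] omits the interval between 2 and −3; in particular 2 has no preimage. So φ is not surjective.
Because the two images are disjoint, no x < 0 has φ(x) = φ(0), so we compute φ⁻¹(11): 11 lies in (2, ∞), so solve −4x + 2 = 11: x = (11 − 2)/(−4) = −9/4.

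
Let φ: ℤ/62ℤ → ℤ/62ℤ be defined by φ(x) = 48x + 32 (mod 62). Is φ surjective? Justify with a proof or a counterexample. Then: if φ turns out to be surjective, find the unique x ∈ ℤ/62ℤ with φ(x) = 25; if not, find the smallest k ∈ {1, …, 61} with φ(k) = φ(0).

31

Recall that surjectivity means every element of the codomain has a preimage under φ.
Since gcd(48, 62) = 2, we have 48x ≡ 0 (mod 2) for all x, so φ(x) ≡ 0 (mod 2).
But 1 ≢ 0 (mod 2), so 1 ∈ ℤ/62ℤ has no preimage. Thus φ is not surjective.
Since φ is not surjective, we find the least positive k with φ(k) = φ(0): this means 48k ≡ 0 (mod 62), i.e. 62 ∣ 48k. Since gcd(48, 62) = 2, dividing through by 2 this holds exactly when 31 ∣ 24k, and as gcd(24, 31) = 1, exactly when 31 ∣ k.
The smallest positive such k is 31.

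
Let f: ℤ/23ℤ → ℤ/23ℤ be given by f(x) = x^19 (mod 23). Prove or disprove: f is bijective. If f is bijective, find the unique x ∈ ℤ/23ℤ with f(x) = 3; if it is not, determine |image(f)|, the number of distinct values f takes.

Since 23 is prime, the nonzero elements of ℤ/23ℤ form a cyclic group of order 22.
As gcd(19, 22) = 1, raising to the 19th power is a bijection on this group: if x_1^19 ≡ x_2^19 then (x_1x_2^{−1})^19 = 1, and the only element of order dividing gcd(19, 22) = 1 is 1, so x_1 = x_2.
With f(0) = 0 this makes f injective on all of ℤ/23ℤ, hence bijective (finite equal-size domain and codomain). In particular f is bijective.
Since f is bijective, we find the preimage of 3. The inverse of x ↦ x^19 on (ℤ/23ℤ)^× is x ↦ x^7, because 19·7 = 133 = 6·22 + 1 ≡ 1 (mod 22) and x^{22} = 1 for x ≠ 0 (Fermat). So f⁻¹(3) = 3^7 mod 23.
Repeated squaring mod 23: 3^1 ≡ 3, 3^2 ≡ 3² = 9, 3^4 ≡ 9² = 81 ≡ 12. Since 7 = 4 + 2 + 1, 3^7 ≡ 12·9·3: 12·9 = 108 ≡ 16, then 16·3 = 48 ≡ 2. So 3^7 ≡ 2 (mod 23).
Hence f⁻¹(3) = 2.

2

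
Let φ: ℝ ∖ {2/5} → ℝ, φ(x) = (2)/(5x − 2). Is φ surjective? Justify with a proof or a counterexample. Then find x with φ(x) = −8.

7/20

If φ(x) = 0, cross-multiplying gives 5(2) = 0(5x − 2), which simplifies to 10 = 0 — false.  So 0 has no preimage and φ is not surjective.
Solving φ(x) = −8: cross-multiplying gives 2 = −8(5x − 2), which rearranges to 40x = 14, so x = 7/20.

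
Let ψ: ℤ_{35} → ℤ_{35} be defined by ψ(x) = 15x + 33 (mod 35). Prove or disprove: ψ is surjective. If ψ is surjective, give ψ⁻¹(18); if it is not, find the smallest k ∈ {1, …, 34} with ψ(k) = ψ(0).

Since gcd(15, 35) = 5, we have 15x ≡ 0 (mod 5) for all x, so ψ(x) ≡ 3 (mod 5).
But 0 ≢ 3 (mod 5), so 0 ∈ ℤ_{35} has no preimage. Thus ψ is not surjective.
Since ψ is not surjective, we find the least positive k with ψ(k) = ψ(0): this means 15k ≡ 0 (mod 35), i.e. 35 ∣ 15k. Since gcd(15, 35) = 5, dividing through by 5 this holds exactly when 7 ∣ 3k, and as gcd(3, 7) = 1, exactly when 7 ∣ k.
The smallest positive such k is 7.

7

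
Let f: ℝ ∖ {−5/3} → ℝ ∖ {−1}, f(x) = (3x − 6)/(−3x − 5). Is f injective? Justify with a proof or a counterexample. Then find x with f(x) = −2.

Suppose f(s) = f(t). Cross-multiplying: (3s − 6)(−3t − 5) = (3t − 6)(−3s − 5).
Expanding both sides and cancelling the symmetric terms leaves −33·(s − t) = 0. Since −33 ≠ 0, s = t. Therefore f is injective.
Solving f(x) = −2: cross-multiplying gives 3x − 6 = −2(−3x − 5), which rearranges to −3x = 16, so x = −16/3.

-16/3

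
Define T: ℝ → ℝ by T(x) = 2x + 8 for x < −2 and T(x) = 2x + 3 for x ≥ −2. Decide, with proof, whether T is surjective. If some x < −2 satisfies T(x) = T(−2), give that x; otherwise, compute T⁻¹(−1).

Both pieces are strictly increasing (slopes 2 and 2), so each is injective on its own interval.
The left piece maps (−∞, −2) onto (−∞, 4); the right piece maps [−2, ∞) onto [−1, ∞).
The union (−∞, 4) ∪ [−1, ∞) covers ℝ, so T is surjective.
For the follow-up: the images overlap, so an x < −2 with T(x) = T(−2) exists. T(−2) = −1; solving 2x + 8 = −1 for x < −2 gives x = (−1 − 8)/2 = −9/2.

-9/2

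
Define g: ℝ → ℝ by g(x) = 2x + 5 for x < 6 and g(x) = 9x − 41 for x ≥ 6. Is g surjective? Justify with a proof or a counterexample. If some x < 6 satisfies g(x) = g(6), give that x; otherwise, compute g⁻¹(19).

4

Both pieces are strictly increasing (slopes 2 and 9), so each is injective on its own interval.
The left piece maps (−∞, 6) onto (−∞, 17); the right piece maps [6, ∞) onto [13, ∞).
The union (−∞, 17) ∪ [13, ∞) covers ℝ, so g is surjective.
For the follow-up: the images overlap, so an x < 6 with g(x) = g(6) exists. g(6) = 13; solving 2x + 5 = 13 for x < 6 gives x = (13 − 5)/2 = 4.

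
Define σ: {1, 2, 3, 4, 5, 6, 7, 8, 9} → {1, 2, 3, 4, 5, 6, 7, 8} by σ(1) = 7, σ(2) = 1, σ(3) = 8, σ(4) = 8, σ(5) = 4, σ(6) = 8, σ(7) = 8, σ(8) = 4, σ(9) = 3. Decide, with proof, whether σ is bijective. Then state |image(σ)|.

5

σ(3) = 8 = σ(4) with 3 ≠ 4, so σ is not injective, hence not bijective.
The image of σ is {1, 3, 4, 7, 8}, which has 5 elements.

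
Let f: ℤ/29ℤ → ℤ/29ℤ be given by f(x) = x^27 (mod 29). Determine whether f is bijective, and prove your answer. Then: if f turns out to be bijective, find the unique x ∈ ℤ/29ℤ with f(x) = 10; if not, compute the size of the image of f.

3

Since 29 is prime, the nonzero elements of ℤ/29ℤ form a cyclic group of order 28.
As gcd(27, 28) = 1, raising to the 27th power is a bijection on this group: if a^27 ≡ b^27 then (ab^{−1})^27 = 1, and the only element of order dividing gcd(27, 28) = 1 is 1, so a = b.
With f(0) = 0 this makes f injective on all of ℤ/29ℤ, hence bijective (finite equal-size domain and codomain). In particular f is bijective.
Since f is bijective, we find the preimage of 10. The inverse of x ↦ x^27 on (ℤ/29ℤ)^× is x ↦ x^27, because 27·27 = 729 = 26·28 + 1 ≡ 1 (mod 28) and x^{28} = 1 for x ≠ 0 (Fermat). So f⁻¹(10) = 10^27 mod 29.
Repeated squaring mod 29: 10^1 ≡ 10, 10^2 ≡ 10² = 100 ≡ 13, 10^4 ≡ 13² = 169 ≡ 24, 10^8 ≡ 24² = 576 ≡ 25, 10^16 ≡ 25² = 625 ≡ 16. Since 27 = 16 + 8 + 2 + 1, 10^27 ≡ 16·25·13·10: 16·25 = 400 ≡ 23, then 23·13 = 299 ≡ 9, then 9·10 = 90 ≡ 3. So 10^27 ≡ 3 (mod 29).
Hence f⁻¹(10) = 3.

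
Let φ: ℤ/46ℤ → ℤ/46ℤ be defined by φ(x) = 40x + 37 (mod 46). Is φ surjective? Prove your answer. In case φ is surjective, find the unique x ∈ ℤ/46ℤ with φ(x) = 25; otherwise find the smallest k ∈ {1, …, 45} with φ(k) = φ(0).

Since gcd(40, 46) = 2, we have 40x ≡ 0 (mod 2) for all x, so φ(x) ≡ 1 (mod 2).
But 0 ≢ 1 (mod 2), so 0 ∈ ℤ/46ℤ has no preimage. Hence φ is not surjective.
Since φ is not surjective, we find the least positive k with φ(k) = φ(0): this means 40k ≡ 0 (mod 46), i.e. 46 ∣ 40k. Since gcd(40, 46) = 2, dividing through by 2 this holds exactly when 23 ∣ 20k, and as gcd(20, 23) = 1, exactly when 23 ∣ k.
The smallest positive such k is 23.

23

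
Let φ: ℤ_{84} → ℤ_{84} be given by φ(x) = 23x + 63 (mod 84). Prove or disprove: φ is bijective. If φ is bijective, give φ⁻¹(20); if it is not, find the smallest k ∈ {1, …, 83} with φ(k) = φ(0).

31

Suppose φ(s) = φ(t) in ℤ_{84}. Then 23s + 63 ≡ 23t + 63 (mod 84), so 23(s − t) ≡ 0 (mod 84).
Since gcd(23, 84) = 1, 23 is invertible modulo 84, so s − t ≡ 0 (mod 84), i.e. s = t.
We now compute 23⁻¹ mod 84 explicitly. Euclid's algorithm: 84 = 3·23 + 15, 23 = 1·15 + 8, 15 = 1·8 + 7, 8 = 1·7 + 1; back-substituting gives 1 = 11·23 − 3·84, so 23⁻¹ ≡ 11 (mod 84).
Then y ↦ 11(y − 63) is a two-sided inverse to φ, so every y ∈ ℤ_{84} has a preimage.
Hence φ is bijective.
Since φ is bijective, we compute φ⁻¹(20): solve 23x + 63 ≡ 20 (mod 84), i.e. 23x ≡ 41 (mod 84).
Multiplying by 23⁻¹ = 11 gives x ≡ 11·41 = 451 = 5·84 + 31 ≡ 31 (mod 84).
Check: φ(31) = 23·31 + 63 = 776 = 9·84 + 20 ≡ 20 (mod 84).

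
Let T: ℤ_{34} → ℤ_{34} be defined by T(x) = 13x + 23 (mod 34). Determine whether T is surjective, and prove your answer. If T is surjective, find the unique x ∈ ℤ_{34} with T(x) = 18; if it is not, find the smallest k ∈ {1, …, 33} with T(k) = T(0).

By definition, surjectivity means every element of the codomain has a preimage under T.
Since gcd(13, 34) = 1, 13 is invertible modulo 34. Euclid's algorithm: 34 = 2·13 + 8, 13 = 1·8 + 5, 8 = 1·5 + 3, 5 = 1·3 + 2, 3 = 1·2 + 1; back-substituting gives 1 = 21·13 − 8·34, so 13⁻¹ ≡ 21 (mod 34).
Then y ↦ 21(y − 23) is a two-sided inverse to T, so every y ∈ ℤ_{34} has a preimage.
So T is surjective.
Since T is surjective, we compute T⁻¹(18): solve 13x + 23 ≡ 18 (mod 34), i.e. 13x ≡ 29 (mod 34).
Multiplying by 13⁻¹ = 21 gives x ≡ 21·29 = 609 = 17·34 + 31 ≡ 31 (mod 34).
Check: T(31) = 13·31 + 23 = 426 = 12·34 + 18 ≡ 18 (mod 34).

31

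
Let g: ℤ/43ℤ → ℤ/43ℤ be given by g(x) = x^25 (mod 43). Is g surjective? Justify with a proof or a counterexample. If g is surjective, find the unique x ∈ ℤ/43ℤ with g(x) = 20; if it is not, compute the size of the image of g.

5

Since 43 is prime, the nonzero elements of ℤ/43ℤ form a cyclic group of order 42.
As gcd(25, 42) = 1, raising to the 25th power is a bijection on this group: if a^25 ≡ b^25 then (ab^{−1})^25 = 1, and the only element of order dividing gcd(25, 42) = 1 is 1, so a = b.
With g(0) = 0 this makes g injective on all of ℤ/43ℤ, hence bijective (finite equal-size domain and codomain). In particular g is surjective.
Since g is surjective, we find the preimage of 20. The inverse of x ↦ x^25 on (ℤ/43ℤ)^× is x ↦ x^37, because 25·37 = 925 = 22·42 + 1 ≡ 1 (mod 42) and x^{42} = 1 for x ≠ 0 (Fermat). So g⁻¹(20) = 20^37 mod 43.
Repeated squaring mod 43: 20^1 ≡ 20, 20^2 ≡ 20² = 400 ≡ 13, 20^4 ≡ 13² = 169 ≡ 40, 20^8 ≡ 40² = 1600 ≡ 9, 20^16 ≡ 9² = 81 ≡ 38, 20^32 ≡ 38² = 1444 ≡ 25. Since 37 = 32 + 4 + 1, 20^37 ≡ 25·40·20: 25·40 = 1000 ≡ 11, then 11·20 = 220 ≡ 5. So 20^37 ≡ 5 (mod 43).
Hence g⁻¹(20) = 5.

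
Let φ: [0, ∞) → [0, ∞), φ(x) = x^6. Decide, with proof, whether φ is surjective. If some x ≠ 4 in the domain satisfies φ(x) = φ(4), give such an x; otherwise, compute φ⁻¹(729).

3

For any y ∈ [0, ∞), x = y^{1/6} ∈ [0, ∞) gives φ(x) = y, so φ is surjective.
Since x ↦ x^6 is strictly increasing on [0, ∞), it is injective there, so no x ≠ 4 in the domain has φ(x) = φ(4). We therefore compute φ⁻¹(729) = 729^{1/6} = 3 (indeed 3^6 = 729).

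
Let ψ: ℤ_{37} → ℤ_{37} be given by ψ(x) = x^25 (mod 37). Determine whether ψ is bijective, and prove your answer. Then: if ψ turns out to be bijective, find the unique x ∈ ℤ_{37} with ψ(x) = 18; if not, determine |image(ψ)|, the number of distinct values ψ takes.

Since 37 is prime, the nonzero elements of ℤ_{37} form a cyclic group of order 36.
As gcd(25, 36) = 1, raising to the 25th power is a bijection on this group: if x_1^25 ≡ x_2^25 then (x_1x_2^{−1})^25 = 1, and the only element of order dividing gcd(25, 36) = 1 is 1, so x_1 = x_2.
With ψ(0) = 0 this makes ψ injective on all of ℤ_{37}, hence bijective (finite equal-size domain and codomain). In particular ψ is bijective.
Since ψ is bijective, we find the preimage of 18. The inverse of x ↦ x^25 on (ℤ_{37})^× is x ↦ x^13, because 25·13 = 325 = 9·36 + 1 ≡ 1 (mod 36) and x^{36} = 1 for x ≠ 0 (Fermat). So ψ⁻¹(18) = 18^13 mod 37.
Repeated squaring mod 37: 18^1 ≡ 18, 18^2 ≡ 18² = 324 ≡ 28, 18^4 ≡ 28² = 784 ≡ 7, 18^8 ≡ 7² = 49 ≡ 12. Since 13 = 8 + 4 + 1, 18^13 ≡ 12·7·18: 12·7 = 84 ≡ 10, then 10·18 = 180 ≡ 32. So 18^13 ≡ 32 (mod 37).
Hence ψ⁻¹(18) = 32.

32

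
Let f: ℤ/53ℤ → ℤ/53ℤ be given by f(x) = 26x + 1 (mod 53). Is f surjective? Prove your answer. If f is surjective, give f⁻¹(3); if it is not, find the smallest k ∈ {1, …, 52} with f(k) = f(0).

49

Recall that surjectivity means every element of the codomain has a preimage under f.
Since gcd(26, 53) = 1, 26 is invertible modulo 53. Euclid's algorithm: 53 = 2·26 + 1; back-substituting gives 1 = 51·26 − 25·53, so 26⁻¹ ≡ 51 (mod 53).
Then y ↦ 51(y − 1) is a two-sided inverse to f, so every y ∈ ℤ/53ℤ has a preimage.
Therefore f is surjective.
Since f is surjective, we find f⁻¹(3): we need 26x ≡ 3 − 1 ≡ 2 (mod 53). Using 26⁻¹ = 51: x ≡ 51·2 = 102 = 1·53 + 49, so x = 49.
Check: f(49) = 26·49 + 1 = 1275 = 24·53 + 3 ≡ 3 (mod 53).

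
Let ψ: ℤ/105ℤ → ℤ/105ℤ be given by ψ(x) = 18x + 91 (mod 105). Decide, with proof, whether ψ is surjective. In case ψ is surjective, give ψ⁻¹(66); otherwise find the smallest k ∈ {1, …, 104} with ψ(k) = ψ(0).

35

Recall: ψ is surjective if every y in the codomain equals ψ(x) for some x in the domain.
Since gcd(18, 105) = 3, we have 18x ≡ 0 (mod 3) for all x, so ψ(x) ≡ 1 (mod 3).
But 0 ≢ 1 (mod 3), so 0 ∈ ℤ/105ℤ has no preimage. So ψ is not surjective.
Since ψ is not surjective, we find the least positive k with ψ(k) = ψ(0): this means 18k ≡ 0 (mod 105), i.e. 105 ∣ 18k. Since gcd(18, 105) = 3, dividing through by 3 this holds exactly when 35 ∣ 6k, and as gcd(6, 35) = 1, exactly when 35 ∣ k.
The smallest positive such k is 35.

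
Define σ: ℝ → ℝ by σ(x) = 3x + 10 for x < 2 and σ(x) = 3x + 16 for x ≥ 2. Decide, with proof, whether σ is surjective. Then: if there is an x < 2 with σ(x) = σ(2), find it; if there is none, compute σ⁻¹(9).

Both pieces are strictly increasing (slopes 3 and 3), so each is injective on its own interval.
The left piece maps (−∞, 2) onto (−∞, 16); the right piece maps [2, ∞) onto [22, ∞).
The union (−∞, 16) ∪ [22, ∞) omits the interval between 16 and 22; in particular 16 has no preimage. So σ is not surjective.
Because the two images are disjoint, no x < 2 has σ(x) = σ(2), so we compute σ⁻¹(9): 9 lies in (−∞, 16), so solve 3x + 10 = 9: x = (9 − 10)/3 = −1/3.

-1/3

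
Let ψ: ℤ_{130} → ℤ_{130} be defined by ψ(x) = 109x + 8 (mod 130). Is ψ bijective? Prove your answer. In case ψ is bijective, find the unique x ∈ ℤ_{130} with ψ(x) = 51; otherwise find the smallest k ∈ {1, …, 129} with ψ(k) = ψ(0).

Recall that injectivity means: for all x_1, x_2 in the domain, ψ(x_1) = ψ(x_2) implies x_1 = x_2.
If ψ(x_1) = ψ(x_2), then 109x_1 ≡ 109x_2 (mod 130). Because gcd(109, 130) = 1, we may cancel 109 to get x_1 ≡ x_2 (mod 130).
We now compute 109⁻¹ mod 130 explicitly. Euclid's algorithm: 130 = 1·109 + 21, 109 = 5·21 + 4, 21 = 5·4 + 1; back-substituting gives 1 = 99·109 − 83·130, so 109⁻¹ ≡ 99 (mod 130).
Then y ↦ 99(y − 8) is a two-sided inverse to ψ, so every y ∈ ℤ_{130} has a preimage.
So ψ is bijective.
Since ψ is bijective, we find ψ⁻¹(51): we need 109x ≡ 51 − 8 ≡ 43 (mod 130). Using 109⁻¹ = 99: x ≡ 99·43 = 4257 = 32·130 + 97, so x = 97.
Check: ψ(97) = 109·97 + 8 = 10581 = 81·130 + 51 ≡ 51 (mod 130).

97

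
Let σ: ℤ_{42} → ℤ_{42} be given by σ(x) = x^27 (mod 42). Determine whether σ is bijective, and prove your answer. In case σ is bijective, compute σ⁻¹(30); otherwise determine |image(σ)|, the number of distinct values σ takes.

18

σ(2): Repeated squaring mod 42: 2^1 ≡ 2, 2^2 ≡ 2² = 4, 2^4 ≡ 4² = 16, 2^8 ≡ 16² = 256 ≡ 4, 2^16 ≡ 4² = 16. Since 27 = 16 + 8 + 2 + 1, 2^27 ≡ 16·4·4·2: 16·4 = 64 ≡ 22, then 22·4 = 88 ≡ 4, then 4·2 = 8. So 2^27 ≡ 8 (mod 42).
σ(8): Repeated squaring mod 42: 8^1 ≡ 8, 8^2 ≡ 8² = 64 ≡ 22, 8^4 ≡ 22² = 484 ≡ 22, 8^8 ≡ 22² = 484 ≡ 22, 8^16 ≡ 22² = 484 ≡ 22. Since 27 = 16 + 8 + 2 + 1, 8^27 ≡ 22·22·22·8: 22·22 = 484 ≡ 22, then 22·22 = 484 ≡ 22, then 22·8 = 176 ≡ 8. So 8^27 ≡ 8 (mod 42).
So σ(2) = σ(8) = 8 while 2 ≠ 8, hence σ is not injective, hence not bijective.
Since σ is not bijective, we determine |image(σ)|. Computing x^27 mod 42 for each x (by repeated squaring, reducing mod 42 at every step), the values σ(0), σ(1), …, σ(41) are: 0, 1, 8, 27, 22, 41, 6, 7, 8, 15, 34, 29, 6, 13, 14, 15, 22, 41, 36, 13, 20, 21, 22, 29, 6, 1, 20, 27, 28, 29, 36, 13, 8, 27, 34, 35, 36, 1, 20, 15, 34, 41.
The distinct values are {0, 1, 6, 7, 8, 13, 14, 15, 20, 21, 22, 27, 28, 29, 34, 35, 36, 41}; there are 18 of them.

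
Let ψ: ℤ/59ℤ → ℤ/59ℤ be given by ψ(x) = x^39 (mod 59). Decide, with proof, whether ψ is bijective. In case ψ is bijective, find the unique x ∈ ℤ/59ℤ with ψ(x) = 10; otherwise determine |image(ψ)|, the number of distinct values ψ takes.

Since 59 is prime, the nonzero elements of ℤ/59ℤ form a cyclic group of order 58.
As gcd(39, 58) = 1, raising to the 39th power is a bijection on this group: if s^39 ≡ t^39 then (st^{−1})^39 = 1, and the only element of order dividing gcd(39, 58) = 1 is 1, so s = t.
With ψ(0) = 0 this makes ψ injective on all of ℤ/59ℤ, hence bijective (finite equal-size domain and codomain). In particular ψ is bijective.
Since ψ is bijective, we find the preimage of 10. The inverse of x ↦ x^39 on (ℤ/59ℤ)^× is x ↦ x^3, because 39·3 = 117 = 2·58 + 1 ≡ 1 (mod 58) and x^{58} = 1 for x ≠ 0 (Fermat). So ψ⁻¹(10) = 10^3 mod 59.
Repeated squaring mod 59: 10^1 ≡ 10, 10^2 ≡ 10² = 100 ≡ 41. Since 3 = 2 + 1, 10^3 ≡ 41·10: 41·10 = 410 ≡ 56. So 10^3 ≡ 56 (mod 59).
Hence ψ⁻¹(10) = 56.

56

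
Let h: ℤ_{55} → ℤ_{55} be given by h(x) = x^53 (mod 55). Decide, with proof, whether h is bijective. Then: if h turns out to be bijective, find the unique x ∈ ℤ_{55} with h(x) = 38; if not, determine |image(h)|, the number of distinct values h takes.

Computing x^53 mod 55 for each x (by repeated squaring, reducing mod 55 at every step), the values h(0), h(1), …, h(54) are: 0, 1, 52, 38, 9, 15, 51, 2, 28, 14, 10, 11, 12, 8, 49, 20, 26, 7, 13, 39, 25, 21, 22, 23, 19, 5, 31, 37, 18, 24, 50, 36, 32, 33, 34, 30, 16, 42, 48, 29, 35, 6, 47, 43, 44, 45, 41, 27, 53, 4, 40, 46, 17, 3, 54.
Every element of ℤ_{55} appears exactly once in this list, so h is a bijection, and in particular bijective.
Since h is bijective, we read off the preimage of 38 from the same table: h(3) = 38, so h⁻¹(38) = 3.

3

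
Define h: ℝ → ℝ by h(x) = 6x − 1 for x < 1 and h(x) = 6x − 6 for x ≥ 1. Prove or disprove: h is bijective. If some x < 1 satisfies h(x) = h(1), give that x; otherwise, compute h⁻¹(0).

Both pieces are strictly increasing (slopes 6 and 6), so each is injective on its own interval.
The left piece maps (−∞, 1) onto (−∞, 5); the right piece maps [1, ∞) onto [0, ∞).
These images overlap. In particular h(1) = 0 (right piece), and solving 6x − 1 = 0 on the left piece gives x = 1/6 < 1.
So h(1/6) = h(1) with 1/6 ≠ 1, and h is not injective, hence not bijective. This x = 1/6 is the requested value below 1.

1/6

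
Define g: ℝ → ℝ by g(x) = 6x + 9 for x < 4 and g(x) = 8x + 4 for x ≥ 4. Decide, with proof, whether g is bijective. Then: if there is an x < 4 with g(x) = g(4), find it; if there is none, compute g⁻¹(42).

19/4

Both pieces are strictly increasing (slopes 6 and 8), so each is injective on its own interval.
The left piece maps (−∞, 4) onto (−∞, 33); the right piece maps [4, ∞) onto [36, ∞).
The images leave a gap (33 has no preimage), so g is not surjective, hence not bijective.
Because the two images are disjoint, no x < 4 has g(x) = g(4), so we compute g⁻¹(42): 42 lies in [36, ∞), so solve 8x + 4 = 42: x = (42 − 4)/8 = 19/4.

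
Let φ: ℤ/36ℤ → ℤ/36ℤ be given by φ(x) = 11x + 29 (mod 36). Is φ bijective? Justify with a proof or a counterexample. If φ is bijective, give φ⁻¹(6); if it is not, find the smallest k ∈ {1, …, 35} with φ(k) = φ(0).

Recall that φ is injective if φ(a) = φ(b) implies a = b.
If φ(a) = φ(b), then 11a ≡ 11b (mod 36). Because gcd(11, 36) = 1, we may cancel 11 to get a ≡ b (mod 36).
We now compute 11⁻¹ mod 36 explicitly. Euclid's algorithm: 36 = 3·11 + 3, 11 = 3·3 + 2, 3 = 1·2 + 1; back-substituting gives 1 = 23·11 − 7·36, so 11⁻¹ ≡ 23 (mod 36).
For any y ∈ ℤ/36ℤ, x = 23(y − 29) mod 36 satisfies φ(x) = 11·23(y − 29) + 29 ≡ y (since 11·23 ≡ 1 mod 36). So every y has a preimage.
Therefore φ is bijective.
Since φ is bijective, we find φ⁻¹(6): we need 11x ≡ 6 − 29 ≡ 13 (mod 36). Using 11⁻¹ = 23: x ≡ 23·13 = 299 = 8·36 + 11, so x = 11.
Check: φ(11) = 11·11 + 29 = 150 = 4·36 + 6 ≡ 6 (mod 36).

11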